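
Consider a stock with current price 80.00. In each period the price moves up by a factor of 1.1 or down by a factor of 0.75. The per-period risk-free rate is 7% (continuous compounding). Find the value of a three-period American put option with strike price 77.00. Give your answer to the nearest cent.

2.18

Risk-neutral probability p = (e^0.07 − 0.75)/(1.1 − 0.75) = 0.3225/0.3500 = 0.9215
Terminal stock prices: S_uuu = 106.5, S_uud = 72.6, S_udd = 49.5, S_ddd = 33.75
Terminal payoffs (K − S): max(-29.48, 0) = 0, max(4.4, 0) = 4.4, max(27.5, 0) = 27.5, max(43.25, 0) = 43.25
Node uu (S = 96.8): continuation = e^(−0.07)·[0.9215·0.0000 + 0.0785·4.4000] = 0.3222; exercise value = 0.0000 ≤ continuation, so V_uu = 0.3222
Node ud (S = 66): continuation = e^(−0.07)·[0.9215·4.4000 + 0.0785·27.5000] = 5.7943; exercise value = 11.0000 > continuation, so V_ud = 11.0000 (exercise)
Node dd (S = 45): continuation = e^(−0.07)·[0.9215·27.5000 + 0.0785·43.2500] = 26.7943; exercise value = 32.0000 > continuation, so V_dd = 32.0000 (exercise)
Node u (S = 88): continuation = e^(−0.07)·[0.9215·0.3222 + 0.0785·11.0000] = 1.0825; exercise value = 0.0000 ≤ continuation, so V_u = 1.0825
Node d (S = 60): continuation = e^(−0.07)·[0.9215·11.0000 + 0.0785·32.0000] = 11.7943; exercise value = 17.0000 > continuation, so V_d = 17.0000 (exercise)
Node 0 (S = 80): continuation = e^(−0.07)·[0.9215·1.0825 + 0.0785·17.0000] = 2.1751; exercise value = 0.0000 ≤ continuation, so V_0 = 2.1751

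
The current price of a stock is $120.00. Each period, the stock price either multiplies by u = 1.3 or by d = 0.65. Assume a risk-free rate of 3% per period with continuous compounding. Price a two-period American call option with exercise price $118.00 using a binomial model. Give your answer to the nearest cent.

$27.36

Risk-neutral probability p = (e^0.03 − 0.65)/(1.3 − 0.65) = 0.3805/0.6500 = 0.5853
Terminal stock prices: S_uu = 202.8, S_ud = 101.4, S_dd = 50.7
Terminal payoffs (S − K): max(84.8, 0) = 84.8, max(-16.6, 0) = 0, max(-67.3, 0) = 0
Node u (S = 156): continuation = e^(−0.03)·[0.5853·84.8000 + 0.4147·0.0000] = 48.1678; exercise value = 38.0000 ≤ continuation, so V_u = 48.1678
Node d (S = 78): continuation = e^(−0.03)·[0.5853·0.0000 + 0.4147·0.0000] = 0.0000; exercise value = 0.0000 ≤ continuation, so V_d = 0.0000
Node 0 (S = 120): continuation = e^(−0.03)·[0.5853·48.1678 + 0.4147·0.0000] = 27.3601; exercise value = 2.0000 ≤ continuation, so V_0 = 27.3601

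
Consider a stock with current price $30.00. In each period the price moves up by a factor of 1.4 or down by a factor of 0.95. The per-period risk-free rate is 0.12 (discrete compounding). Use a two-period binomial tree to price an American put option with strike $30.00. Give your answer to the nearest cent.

$0.90

Risk-neutral probability p = (1 + 0.12 − 0.95)/(1.4 − 0.95) = 0.1700/0.4500 = 0.3778
Terminal stock prices: S_uu = 58.8, S_ud = 39.9, S_dd = 27.07
Terminal payoffs (K − S): max(-28.8, 0) = 0, max(-9.9, 0) = 0, max(2.925, 0) = 2.925
Node u (S = 42): continuation = 1/1.12·[0.3778·0.0000 + 0.6222·0.0000] = 0.0000; exercise value = 0.0000 ≤ continuation, so V_u = 0.0000
Node d (S = 28.5): continuation = 1/1.12·[0.3778·0.0000 + 0.6222·2.9250] = 1.6250; exercise value = 1.5000 ≤ continuation, so V_d = 1.6250
Node 0 (S = 30): continuation = 1/1.12·[0.3778·0.0000 + 0.6222·1.6250] = 0.9028; exercise value = 0.0000 ≤ continuation, so V_0 = 0.9028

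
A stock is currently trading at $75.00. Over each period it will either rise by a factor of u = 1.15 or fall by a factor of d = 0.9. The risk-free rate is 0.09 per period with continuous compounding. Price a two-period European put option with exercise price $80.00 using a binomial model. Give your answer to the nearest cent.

$1.49

Risk-neutral probability p = (e^0.09 − 0.9)/(1.15 − 0.9) = 0.1942/0.2500 = 0.7767
Terminal stock prices: S_uu = 99.19, S_ud = 77.62, S_dd = 60.75
Terminal payoffs (K − S): max(-19.19, 0) = 0, max(2.375, 0) = 2.375, max(19.25, 0) = 19.25
Node u (S = 86.25): V_u = e^(−0.09)·[0.7767·0.0000 + 0.2233·2.3750] = 0.4847
Node d (S = 67.5): V_d = e^(−0.09)·[0.7767·2.3750 + 0.2233·19.2500] = 5.6145
Node 0 (S = 75): V_0 = e^(−0.09)·[0.7767·0.4847 + 0.2233·5.6145] = 1.4899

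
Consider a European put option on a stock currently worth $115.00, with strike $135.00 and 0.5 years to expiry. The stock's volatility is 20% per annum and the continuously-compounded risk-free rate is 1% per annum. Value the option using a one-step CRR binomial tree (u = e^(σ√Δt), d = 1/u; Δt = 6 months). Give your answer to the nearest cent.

CRR parameters: u = e^(σ√Δt) = e^(0.2·√0.5) = 1.1519, d = 1/u = 0.8681
Per-period rate: rΔt = 0.01·0.5 = 0.005, so R = e^0.005 = 1.0050
Risk-neutral probability p = (e^0.005 − 0.8681)/(1.1519 − 0.8681) = 0.1369/0.2838 = 0.4824
Terminal stock prices: S_u = 132.5, S_d = 99.83
Terminal payoffs (K − S): max(2.53, 0) = 2.53, max(35.17, 0) = 35.17
Node 0 (S = 115): V_0 = e^(−0.005)·[0.4824·2.5304 + 0.5176·35.1658] = 19.3267

$19.33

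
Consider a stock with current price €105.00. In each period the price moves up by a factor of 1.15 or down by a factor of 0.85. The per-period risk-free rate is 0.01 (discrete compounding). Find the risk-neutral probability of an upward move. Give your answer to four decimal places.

Risk-neutral probability p = (1 + 0.01 − 0.85)/(1.15 − 0.85) = 0.1600/0.3000 = 0.5333

p = 0.5333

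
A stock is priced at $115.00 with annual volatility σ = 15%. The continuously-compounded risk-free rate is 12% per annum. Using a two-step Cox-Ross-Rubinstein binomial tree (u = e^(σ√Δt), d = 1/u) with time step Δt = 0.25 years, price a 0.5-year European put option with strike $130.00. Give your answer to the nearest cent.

$9.02

CRR parameters: u = e^(σ√Δt) = e^(0.15·√0.25) = 1.0779, d = 1/u = 0.9277
Per-period rate: rΔt = 0.12·0.25 = 0.03, so R = e^0.03 = 1.0305
Risk-neutral probability p = (e^0.03 − 0.9277)/(1.0779 − 0.9277) = 0.1027/0.1501 = 0.6841
Terminal stock prices: S_uu = 133.6, S_ud = 115, S_dd = 98.98
Terminal payoffs (K − S): max(-3.611, 0) = 0, max(15, 0) = 15, max(31.02, 0) = 31.02
Node u (S = 124): V_u = e^(−0.03)·[0.6841·0.0000 + 0.3159·15.0000] = 4.5985
Node d (S = 106.7): V_d = e^(−0.03)·[0.6841·15.0000 + 0.3159·31.0186] = 19.4674
Node 0 (S = 115): V_0 = e^(−0.03)·[0.6841·4.5985 + 0.3159·19.4674] = 9.0209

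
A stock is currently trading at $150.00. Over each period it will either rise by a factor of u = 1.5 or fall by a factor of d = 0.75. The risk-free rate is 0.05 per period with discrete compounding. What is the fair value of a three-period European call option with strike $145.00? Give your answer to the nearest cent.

$46.87

Risk-neutral probability p = (1 + 0.05 − 0.75)/(1.5 − 0.75) = 0.3000/0.7500 = 0.4000
Terminal stock prices: S_uuu = 506.2, S_uud = 253.1, S_udd = 126.6, S_ddd = 63.28
Terminal payoffs (S − K): max(361.2, 0) = 361.2, max(108.1, 0) = 108.1, max(-18.44, 0) = 0, max(-81.72, 0) = 0
Node uu (S = 337.5): V_uu = 1/1.05·[0.4000·361.2500 + 0.6000·108.1250] = 199.4048
Node ud (S = 168.8): V_ud = 1/1.05·[0.4000·108.1250 + 0.6000·0.0000] = 41.1905
Node dd (S = 84.38): V_dd = 1/1.05·[0.4000·0.0000 + 0.6000·0.0000] = 0.0000
Node u (S = 225): V_u = 1/1.05·[0.4000·199.4048 + 0.6000·41.1905] = 99.5011
Node d (S = 112.5): V_d = 1/1.05·[0.4000·41.1905 + 0.6000·0.0000] = 15.6916
Node 0 (S = 150): V_0 = 1/1.05·[0.4000·99.5011 + 0.6000·15.6916] = 46.8718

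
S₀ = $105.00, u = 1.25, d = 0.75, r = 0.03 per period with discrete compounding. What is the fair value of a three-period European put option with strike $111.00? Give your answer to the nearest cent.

Risk-neutral probability p = (1 + 0.03 − 0.75)/(1.25 − 0.75) = 0.2800/0.5000 = 0.5600
Terminal stock prices: S_uuu = 205.1, S_uud = 123, S_udd = 73.83, S_ddd = 44.3
Terminal payoffs (K − S): max(-94.08, 0) = 0, max(-12.05, 0) = 0, max(37.17, 0) = 37.17, max(66.7, 0) = 66.7
Node uu (S = 164.1): V_uu = 1/1.03·[0.5600·0.0000 + 0.4400·0.0000] = 0.0000
Node ud (S = 98.44): V_ud = 1/1.03·[0.5600·0.0000 + 0.4400·37.1719] = 15.8792
Node dd (S = 59.06): V_dd = 1/1.03·[0.5600·37.1719 + 0.4400·66.7031] = 48.7045
Node u (S = 131.2): V_u = 1/1.03·[0.5600·0.0000 + 0.4400·15.8792] = 6.7834
Node d (S = 78.75): V_d = 1/1.03·[0.5600·15.8792 + 0.4400·48.7045] = 29.4392
Node 0 (S = 105): V_0 = 1/1.03·[0.5600·6.7834 + 0.4400·29.4392] = 16.2640

$16.26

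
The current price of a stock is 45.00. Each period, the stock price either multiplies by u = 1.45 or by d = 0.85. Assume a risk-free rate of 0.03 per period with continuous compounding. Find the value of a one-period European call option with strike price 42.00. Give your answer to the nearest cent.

Risk-neutral probability p = (e^0.03 − 0.85)/(1.45 − 0.85) = 0.1805/0.6000 = 0.3008
Terminal stock prices: S_u = 65.25, S_d = 38.25
Terminal payoffs (S − K): max(23.25, 0) = 23.25, max(-3.75, 0) = 0
Node 0 (S = 45): V_0 = e^(−0.03)·[0.3008·23.2500 + 0.6992·0.0000] = 6.7860

6.79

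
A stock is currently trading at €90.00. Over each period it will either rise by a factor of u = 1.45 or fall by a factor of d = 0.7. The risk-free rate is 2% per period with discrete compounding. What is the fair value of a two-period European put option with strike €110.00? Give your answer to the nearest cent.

€29.59

Risk-neutral probability p = (1 + 0.02 − 0.7)/(1.45 − 0.7) = 0.3200/0.7500 = 0.4267
Terminal stock prices: S_uu = 189.2, S_ud = 91.35, S_dd = 44.1
Terminal payoffs (K − S): max(-79.22, 0) = 0, max(18.65, 0) = 18.65, max(65.9, 0) = 65.9
Node u (S = 130.5): V_u = 1/1.02·[0.4267·0.0000 + 0.5733·18.6500] = 10.4830
Node d (S = 63): V_d = 1/1.02·[0.4267·18.6500 + 0.5733·65.9000] = 44.8431
Node 0 (S = 90): V_0 = 1/1.02·[0.4267·10.4830 + 0.5733·44.8431] = 29.5910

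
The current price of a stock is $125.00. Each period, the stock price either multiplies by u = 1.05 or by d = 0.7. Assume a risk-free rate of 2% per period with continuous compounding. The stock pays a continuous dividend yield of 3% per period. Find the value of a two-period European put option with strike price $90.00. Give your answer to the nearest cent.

Per-period risk-free factor R = e^0.02 = 1.0202; dividend-adjusted growth = e^(0.02−0.03) = 0.9900.
Risk-neutral probability p = (0.9900 − 0.7)/(1.05 − 0.7) = 0.2900/0.3500 = 0.8287
Terminal stock prices: S_uu = 137.8, S_ud = 91.88, S_dd = 61.25
Terminal payoffs (K − S): max(-47.81, 0) = 0, max(-1.875, 0) = 0, max(28.75, 0) = 28.75
Node u (S = 131.2): V_u = e^(−0.02)·[0.8287·0.0000 + 0.1713·0.0000] = 0.0000
Node d (S = 87.5): V_d = e^(−0.02)·[0.8287·0.0000 + 0.1713·28.7500] = 4.8270
Node 0 (S = 125): V_0 = e^(−0.02)·[0.8287·0.0000 + 0.1713·4.8270] = 0.8104

$0.81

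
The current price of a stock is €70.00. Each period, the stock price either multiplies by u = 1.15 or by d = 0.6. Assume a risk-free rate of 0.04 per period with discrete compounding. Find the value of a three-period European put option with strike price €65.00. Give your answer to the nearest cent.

Risk-neutral probability p = (1 + 0.04 − 0.6)/(1.15 − 0.6) = 0.4400/0.5500 = 0.8000
Terminal stock prices: S_uuu = 106.5, S_uud = 55.54, S_udd = 28.98, S_ddd = 15.12
Terminal payoffs (K − S): max(-41.46, 0) = 0, max(9.455, 0) = 9.455, max(36.02, 0) = 36.02, max(49.88, 0) = 49.88
Node uu (S = 92.57): V_uu = 1/1.04·[0.8000·0.0000 + 0.2000·9.4550] = 1.8183
Node ud (S = 48.3): V_ud = 1/1.04·[0.8000·9.4550 + 0.2000·36.0200] = 14.2000
Node dd (S = 25.2): V_dd = 1/1.04·[0.8000·36.0200 + 0.2000·49.8800] = 37.3000
Node u (S = 80.5): V_u = 1/1.04·[0.8000·1.8183 + 0.2000·14.2000] = 4.1294
Node d (S = 42): V_d = 1/1.04·[0.8000·14.2000 + 0.2000·37.3000] = 18.0962
Node 0 (S = 70): V_0 = 1/1.04·[0.8000·4.1294 + 0.2000·18.0962] = 6.6565

€6.66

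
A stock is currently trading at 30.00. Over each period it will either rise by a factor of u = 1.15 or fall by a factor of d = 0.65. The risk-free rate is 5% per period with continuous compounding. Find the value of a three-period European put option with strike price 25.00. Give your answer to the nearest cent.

Risk-neutral probability p = (e^0.05 − 0.65)/(1.15 − 0.65) = 0.4013/0.5000 = 0.8025
Terminal stock prices: S_uuu = 45.63, S_uud = 25.79, S_udd = 14.58, S_ddd = 8.239
Terminal payoffs (K − S): max(-20.63, 0) = 0, max(-0.7888, 0) = 0, max(10.42, 0) = 10.42, max(16.76, 0) = 16.76
Node uu (S = 39.67): V_uu = e^(−0.05)·[0.8025·0.0000 + 0.1975·0.0000] = 0.0000
Node ud (S = 22.43): V_ud = e^(−0.05)·[0.8025·0.0000 + 0.1975·10.4237] = 1.9579
Node dd (S = 12.68): V_dd = e^(−0.05)·[0.8025·10.4237 + 0.1975·16.7613] = 11.1057
Node u (S = 34.5): V_u = e^(−0.05)·[0.8025·0.0000 + 0.1975·1.9579] = 0.3677
Node d (S = 19.5): V_d = e^(−0.05)·[0.8025·1.9579 + 0.1975·11.1057] = 3.5806
Node 0 (S = 30): V_0 = e^(−0.05)·[0.8025·0.3677 + 0.1975·3.5806] = 0.9533

0.95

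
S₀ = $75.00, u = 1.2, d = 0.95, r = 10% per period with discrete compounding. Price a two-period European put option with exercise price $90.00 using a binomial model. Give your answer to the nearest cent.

$4.74

Risk-neutral probability p = (1 + 0.1 − 0.95)/(1.2 − 0.95) = 0.1500/0.2500 = 0.6000
Terminal stock prices: S_uu = 108, S_ud = 85.5, S_dd = 67.69
Terminal payoffs (K − S): max(-18, 0) = 0, max(4.5, 0) = 4.5, max(22.31, 0) = 22.31
Node u (S = 90): V_u = 1/1.1·[0.6000·0.0000 + 0.4000·4.5000] = 1.6364
Node d (S = 71.25): V_d = 1/1.1·[0.6000·4.5000 + 0.4000·22.3125] = 10.5682
Node 0 (S = 75): V_0 = 1/1.1·[0.6000·1.6364 + 0.4000·10.5682] = 4.7355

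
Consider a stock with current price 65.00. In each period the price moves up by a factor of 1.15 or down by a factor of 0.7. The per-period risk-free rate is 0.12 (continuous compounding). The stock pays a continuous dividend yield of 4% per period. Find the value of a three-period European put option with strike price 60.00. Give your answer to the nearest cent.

1.00

Per-period risk-free factor R = e^0.12 = 1.1275; dividend-adjusted growth = e^(0.12−0.04) = 1.0833.
Risk-neutral probability p = (1.0833 − 0.7)/(1.15 − 0.7) = 0.3833/0.4500 = 0.8517
Terminal stock prices: S_uuu = 98.86, S_uud = 60.17, S_udd = 36.63, S_ddd = 22.29
Terminal payoffs (K − S): max(-38.86, 0) = 0, max(-0.1737, 0) = 0, max(23.37, 0) = 23.37, max(37.71, 0) = 37.71
Node uu (S = 85.96): V_uu = e^(−0.12)·[0.8517·0.0000 + 0.1483·0.0000] = 0.0000
Node ud (S = 52.32): V_ud = e^(−0.12)·[0.8517·0.0000 + 0.1483·23.3725] = 3.0732
Node dd (S = 31.85): V_dd = e^(−0.12)·[0.8517·23.3725 + 0.1483·37.7050] = 22.6141
Node u (S = 74.75): V_u = e^(−0.12)·[0.8517·0.0000 + 0.1483·3.0732] = 0.4041
Node d (S = 45.5): V_d = e^(−0.12)·[0.8517·3.0732 + 0.1483·22.6141] = 5.2950
Node 0 (S = 65): V_0 = e^(−0.12)·[0.8517·0.4041 + 0.1483·5.2950] = 1.0015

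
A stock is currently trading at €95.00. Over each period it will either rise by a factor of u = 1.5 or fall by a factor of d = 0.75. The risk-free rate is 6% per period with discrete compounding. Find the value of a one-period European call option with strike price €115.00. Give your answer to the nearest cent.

€10.72

Risk-neutral probability p = (1 + 0.06 − 0.75)/(1.5 − 0.75) = 0.3100/0.7500 = 0.4133
Terminal stock prices: S_u = 142.5, S_d = 71.25
Terminal payoffs (S − K): max(27.5, 0) = 27.5, max(-43.75, 0) = 0
Node 0 (S = 95): V_0 = 1/1.06·[0.4133·27.5000 + 0.5867·0.0000] = 10.7233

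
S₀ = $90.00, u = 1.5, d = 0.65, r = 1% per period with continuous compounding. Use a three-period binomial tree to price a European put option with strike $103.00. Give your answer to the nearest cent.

$33.38

Risk-neutral probability p = (e^0.01 − 0.65)/(1.5 − 0.65) = 0.3601/0.8500 = 0.4236
Terminal stock prices: S_uuu = 303.8, S_uud = 131.6, S_udd = 57.04, S_ddd = 24.72
Terminal payoffs (K − S): max(-200.8, 0) = 0, max(-28.62, 0) = 0, max(45.96, 0) = 45.96, max(78.28, 0) = 78.28
Node uu (S = 202.5): V_uu = e^(−0.01)·[0.4236·0.0000 + 0.5764·0.0000] = 0.0000
Node ud (S = 87.75): V_ud = e^(−0.01)·[0.4236·0.0000 + 0.5764·45.9625] = 26.2297
Node dd (S = 38.03): V_dd = e^(−0.01)·[0.4236·45.9625 + 0.5764·78.2837] = 63.9501
Node u (S = 135): V_u = e^(−0.01)·[0.4236·0.0000 + 0.5764·26.2297] = 14.9687
Node d (S = 58.5): V_d = e^(−0.01)·[0.4236·26.2297 + 0.5764·63.9501] = 47.4949
Node 0 (S = 90): V_0 = e^(−0.01)·[0.4236·14.9687 + 0.5764·47.4949] = 33.3817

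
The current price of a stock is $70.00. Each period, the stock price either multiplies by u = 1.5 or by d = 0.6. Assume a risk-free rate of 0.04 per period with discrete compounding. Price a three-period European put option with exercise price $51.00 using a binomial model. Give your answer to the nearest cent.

Risk-neutral probability p = (1 + 0.04 − 0.6)/(1.5 − 0.6) = 0.4400/0.9000 = 0.4889
Terminal stock prices: S_uuu = 236.2, S_uud = 94.5, S_udd = 37.8, S_ddd = 15.12
Terminal payoffs (K − S): max(-185.2, 0) = 0, max(-43.5, 0) = 0, max(13.2, 0) = 13.2, max(35.88, 0) = 35.88
Node uu (S = 157.5): V_uu = 1/1.04·[0.4889·0.0000 + 0.5111·0.0000] = 0.0000
Node ud (S = 63): V_ud = 1/1.04·[0.4889·0.0000 + 0.5111·13.2000] = 6.4872
Node dd (S = 25.2): V_dd = 1/1.04·[0.4889·13.2000 + 0.5111·35.8800] = 23.8385
Node u (S = 105): V_u = 1/1.04·[0.4889·0.0000 + 0.5111·6.4872] = 3.1881
Node d (S = 42): V_d = 1/1.04·[0.4889·6.4872 + 0.5111·23.8385] = 14.7650
Node 0 (S = 70): V_0 = 1/1.04·[0.4889·3.1881 + 0.5111·14.7650] = 8.7550

$8.76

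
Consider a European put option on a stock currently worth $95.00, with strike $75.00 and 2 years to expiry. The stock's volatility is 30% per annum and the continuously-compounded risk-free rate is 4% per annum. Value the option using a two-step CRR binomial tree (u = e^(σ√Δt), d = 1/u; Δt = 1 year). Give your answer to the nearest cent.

CRR parameters: u = e^(σ√Δt) = e^(0.3·√1) = 1.3499, d = 1/u = 0.7408
Per-period rate: rΔt = 0.04·1 = 0.04, so R = e^0.04 = 1.0408
Risk-neutral probability p = (e^0.04 − 0.7408)/(1.3499 − 0.7408) = 0.3000/0.6090 = 0.4926
Terminal stock prices: S_uu = 173.1, S_ud = 95, S_dd = 52.14
Terminal payoffs (K − S): max(-98.1, 0) = 0, max(-20, 0) = 0, max(22.86, 0) = 22.86
Node u (S = 128.2): V_u = e^(−0.04)·[0.4926·0.0000 + 0.5074·0.0000] = 0.0000
Node d (S = 70.38): V_d = e^(−0.04)·[0.4926·0.0000 + 0.5074·22.8629] = 11.1465
Node 0 (S = 95): V_0 = e^(−0.04)·[0.4926·0.0000 + 0.5074·11.1465] = 5.4343

$5.43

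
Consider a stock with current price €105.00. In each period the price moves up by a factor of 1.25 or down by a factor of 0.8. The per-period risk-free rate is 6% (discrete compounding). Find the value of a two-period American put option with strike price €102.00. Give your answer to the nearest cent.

Risk-neutral probability p = (1 + 0.06 − 0.8)/(1.25 − 0.8) = 0.2600/0.4500 = 0.5778
Terminal stock prices: S_uu = 164.1, S_ud = 105, S_dd = 67.2
Terminal payoffs (K − S): max(-62.06, 0) = 0, max(-3, 0) = 0, max(34.8, 0) = 34.8
Node u (S = 131.2): continuation = 1/1.06·[0.5778·0.0000 + 0.4222·0.0000] = 0.0000; exercise value = 0.0000 ≤ continuation, so V_u = 0.0000
Node d (S = 84): continuation = 1/1.06·[0.5778·0.0000 + 0.4222·34.8000] = 13.8616; exercise value = 18.0000 > continuation, so V_d = 18.0000 (exercise)
Node 0 (S = 105): continuation = 1/1.06·[0.5778·0.0000 + 0.4222·18.0000] = 7.1698; exercise value = 0.0000 ≤ continuation, so V_0 = 7.1698

€7.17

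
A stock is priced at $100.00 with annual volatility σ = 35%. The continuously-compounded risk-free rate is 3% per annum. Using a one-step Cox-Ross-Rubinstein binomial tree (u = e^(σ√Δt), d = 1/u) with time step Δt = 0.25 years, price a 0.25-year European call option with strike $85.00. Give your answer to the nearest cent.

CRR parameters: u = e^(σ√Δt) = e^(0.35·√0.25) = 1.1912, d = 1/u = 0.8395
Per-period rate: rΔt = 0.03·0.25 = 0.0075, so R = e^0.0075 = 1.0075
Risk-neutral probability p = (e^0.0075 − 0.8395)/(1.1912 − 0.8395) = 0.1681/0.3518 = 0.4778
Terminal stock prices: S_u = 119.1, S_d = 83.95
Terminal payoffs (S − K): max(34.12, 0) = 34.12, max(-1.054, 0) = 0
Node 0 (S = 100): V_0 = e^(−0.0075)·[0.4778·34.1246 + 0.5222·0.0000] = 16.1816

$16.18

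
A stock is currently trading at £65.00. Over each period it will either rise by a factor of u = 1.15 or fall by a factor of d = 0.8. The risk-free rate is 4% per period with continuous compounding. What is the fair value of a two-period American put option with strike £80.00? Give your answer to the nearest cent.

Risk-neutral probability p = (e^0.04 − 0.8)/(1.15 − 0.8) = 0.2408/0.3500 = 0.6880
Terminal stock prices: S_uu = 85.96, S_ud = 59.8, S_dd = 41.6
Terminal payoffs (K − S): max(-5.962, 0) = 0, max(20.2, 0) = 20.2, max(38.4, 0) = 38.4
Node u (S = 74.75): continuation = e^(−0.04)·[0.6880·0.0000 + 0.3120·20.2000] = 6.0547; exercise value = 5.2500 ≤ continuation, so V_u = 6.0547
Node d (S = 52): continuation = e^(−0.04)·[0.6880·20.2000 + 0.3120·38.4000] = 24.8632; exercise value = 28.0000 > continuation, so V_d = 28.0000 (exercise)
Node 0 (S = 65): continuation = e^(−0.04)·[0.6880·6.0547 + 0.3120·28.0000] = 12.3951; exercise value = 15.0000 > continuation, so V_0 = 15.0000 (exercise)

£15.00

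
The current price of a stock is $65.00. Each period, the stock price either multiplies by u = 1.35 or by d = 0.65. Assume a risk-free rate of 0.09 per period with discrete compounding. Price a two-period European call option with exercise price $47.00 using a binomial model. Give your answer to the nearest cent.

$27.71

Risk-neutral probability p = (1 + 0.09 − 0.65)/(1.35 − 0.65) = 0.4400/0.7000 = 0.6286
Terminal stock prices: S_uu = 118.5, S_ud = 57.04, S_dd = 27.46
Terminal payoffs (S − K): max(71.46, 0) = 71.46, max(10.04, 0) = 10.04, max(-19.54, 0) = 0
Node u (S = 87.75): V_u = 1/1.09·[0.6286·71.4625 + 0.3714·10.0375] = 44.6307
Node d (S = 42.25): V_d = 1/1.09·[0.6286·10.0375 + 0.3714·0.0000] = 5.7883
Node 0 (S = 65): V_0 = 1/1.09·[0.6286·44.6307 + 0.3714·5.7883] = 27.7097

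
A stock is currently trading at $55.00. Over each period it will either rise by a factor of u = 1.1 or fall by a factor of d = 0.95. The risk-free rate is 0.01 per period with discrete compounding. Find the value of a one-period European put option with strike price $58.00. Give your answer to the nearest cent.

Risk-neutral probability p = (1 + 0.01 − 0.95)/(1.1 − 0.95) = 0.0600/0.1500 = 0.4000
Terminal stock prices: S_u = 60.5, S_d = 52.25
Terminal payoffs (K − S): max(-2.5, 0) = 0, max(5.75, 0) = 5.75
Node 0 (S = 55): V_0 = 1/1.01·[0.4000·0.0000 + 0.6000·5.7500] = 3.4158

$3.42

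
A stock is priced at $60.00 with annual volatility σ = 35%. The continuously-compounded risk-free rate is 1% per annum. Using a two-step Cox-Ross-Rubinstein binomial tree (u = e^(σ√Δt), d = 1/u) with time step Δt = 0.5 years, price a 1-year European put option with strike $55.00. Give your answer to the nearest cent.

$5.55

CRR parameters: u = e^(σ√Δt) = e^(0.35·√0.5) = 1.2808, d = 1/u = 0.7808
Per-period rate: rΔt = 0.01·0.5 = 0.005, so R = e^0.005 = 1.0050
Risk-neutral probability p = (e^0.005 − 0.7808)/(1.2808 − 0.7808) = 0.2243/0.5000 = 0.4485
Terminal stock prices: S_uu = 98.43, S_ud = 60, S_dd = 36.58
Terminal payoffs (K − S): max(-43.43, 0) = 0, max(-5, 0) = 0, max(18.42, 0) = 18.42
Node u (S = 76.85): V_u = e^(−0.005)·[0.4485·0.0000 + 0.5515·0.0000] = 0.0000
Node d (S = 46.85): V_d = e^(−0.005)·[0.4485·0.0000 + 0.5515·18.4248] = 10.1112
Node 0 (S = 60): V_0 = e^(−0.005)·[0.4485·0.0000 + 0.5515·10.1112] = 5.5489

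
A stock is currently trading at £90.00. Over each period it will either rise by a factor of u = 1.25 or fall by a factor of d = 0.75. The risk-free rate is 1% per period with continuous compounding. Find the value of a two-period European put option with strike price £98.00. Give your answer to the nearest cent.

£17.36

Risk-neutral probability p = (e^0.01 − 0.75)/(1.25 − 0.75) = 0.2601/0.5000 = 0.5201
Terminal stock prices: S_uu = 140.6, S_ud = 84.38, S_dd = 50.62
Terminal payoffs (K − S): max(-42.62, 0) = 0, max(13.62, 0) = 13.62, max(47.38, 0) = 47.38
Node u (S = 112.5): V_u = e^(−0.01)·[0.5201·0.0000 + 0.4799·13.6250] = 6.4736
Node d (S = 67.5): V_d = e^(−0.01)·[0.5201·13.6250 + 0.4799·47.3750] = 29.5249
Node 0 (S = 90): V_0 = e^(−0.01)·[0.5201·6.4736 + 0.4799·29.5249] = 17.3614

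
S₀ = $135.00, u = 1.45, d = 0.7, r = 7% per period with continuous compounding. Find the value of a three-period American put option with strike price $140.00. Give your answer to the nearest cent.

Risk-neutral probability p = (e^0.07 − 0.7)/(1.45 − 0.7) = 0.3725/0.7500 = 0.4967
Terminal stock prices: S_uuu = 411.6, S_uud = 198.7, S_udd = 95.92, S_ddd = 46.3
Terminal payoffs (K − S): max(-271.6, 0) = 0, max(-58.69, 0) = 0, max(44.08, 0) = 44.08, max(93.7, 0) = 93.7
Node uu (S = 283.8): continuation = e^(−0.07)·[0.4967·0.0000 + 0.5033·0.0000] = 0.0000; exercise value = 0.0000 ≤ continuation, so V_uu = 0.0000
Node ud (S = 137): continuation = e^(−0.07)·[0.4967·0.0000 + 0.5033·44.0825] = 20.6877; exercise value = 2.9750 ≤ continuation, so V_ud = 20.6877
Node dd (S = 66.15): continuation = e^(−0.07)·[0.4967·44.0825 + 0.5033·93.6950] = 64.3851; exercise value = 73.8500 > continuation, so V_dd = 73.8500 (exercise)
Node u (S = 195.8): continuation = e^(−0.07)·[0.4967·0.0000 + 0.5033·20.6877] = 9.7086; exercise value = 0.0000 ≤ continuation, so V_u = 9.7086
Node d (S = 94.5): continuation = e^(−0.07)·[0.4967·20.6877 + 0.5033·73.8500] = 44.2379; exercise value = 45.5000 > continuation, so V_d = 45.5000 (exercise)
Node 0 (S = 135): continuation = e^(−0.07)·[0.4967·9.7086 + 0.5033·45.5000] = 25.8490; exercise value = 5.0000 ≤ continuation, so V_0 = 25.8490

$25.85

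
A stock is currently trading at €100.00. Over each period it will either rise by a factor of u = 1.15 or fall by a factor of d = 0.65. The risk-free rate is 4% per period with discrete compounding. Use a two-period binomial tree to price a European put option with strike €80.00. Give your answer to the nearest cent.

Risk-neutral probability p = (1 + 0.04 − 0.65)/(1.15 − 0.65) = 0.3900/0.5000 = 0.7800
Terminal stock prices: S_uu = 132.2, S_ud = 74.75, S_dd = 42.25
Terminal payoffs (K − S): max(-52.25, 0) = 0, max(5.25, 0) = 5.25, max(37.75, 0) = 37.75
Node u (S = 115): V_u = 1/1.04·[0.7800·0.0000 + 0.2200·5.2500] = 1.1106
Node d (S = 65): V_d = 1/1.04·[0.7800·5.2500 + 0.2200·37.7500] = 11.9231
Node 0 (S = 100): V_0 = 1/1.04·[0.7800·1.1106 + 0.2200·11.9231] = 3.3551

€3.36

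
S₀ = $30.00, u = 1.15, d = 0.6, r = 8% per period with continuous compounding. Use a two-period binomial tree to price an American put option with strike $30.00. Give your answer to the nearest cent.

$2.19

Risk-neutral probability p = (e^0.08 − 0.6)/(1.15 − 0.6) = 0.4833/0.5500 = 0.8787
Terminal stock prices: S_uu = 39.67, S_ud = 20.7, S_dd = 10.8
Terminal payoffs (K − S): max(-9.675, 0) = 0, max(9.3, 0) = 9.3, max(19.2, 0) = 19.2
Node u (S = 34.5): continuation = e^(−0.08)·[0.8787·0.0000 + 0.1213·9.3000] = 1.0413; exercise value = 0.0000 ≤ continuation, so V_u = 1.0413
Node d (S = 18): continuation = e^(−0.08)·[0.8787·9.3000 + 0.1213·19.2000] = 9.6935; exercise value = 12.0000 > continuation, so V_d = 12.0000 (exercise)
Node 0 (S = 30): continuation = e^(−0.08)·[0.8787·1.0413 + 0.1213·12.0000] = 2.1883; exercise value = 0.0000 ≤ continuation, so V_0 = 2.1883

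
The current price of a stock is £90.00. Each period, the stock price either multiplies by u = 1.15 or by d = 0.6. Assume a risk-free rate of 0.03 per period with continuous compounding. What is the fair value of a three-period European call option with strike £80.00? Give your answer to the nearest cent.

Risk-neutral probability p = (e^0.03 − 0.6)/(1.15 − 0.6) = 0.4305/0.5500 = 0.7826
Terminal stock prices: S_uuu = 136.9, S_uud = 71.41, S_udd = 37.26, S_ddd = 19.44
Terminal payoffs (S − K): max(56.88, 0) = 56.88, max(-8.585, 0) = 0, max(-42.74, 0) = 0, max(-60.56, 0) = 0
Node uu (S = 119): V_uu = e^(−0.03)·[0.7826·56.8787 + 0.2174·0.0000] = 43.2002
Node ud (S = 62.1): V_ud = e^(−0.03)·[0.7826·0.0000 + 0.2174·0.0000] = 0.0000
Node dd (S = 32.4): V_dd = e^(−0.03)·[0.7826·0.0000 + 0.2174·0.0000] = 0.0000
Node u (S = 103.5): V_u = e^(−0.03)·[0.7826·43.2002 + 0.2174·0.0000] = 32.8112
Node d (S = 54): V_d = e^(−0.03)·[0.7826·0.0000 + 0.2174·0.0000] = 0.0000
Node 0 (S = 90): V_0 = e^(−0.03)·[0.7826·32.8112 + 0.2174·0.0000] = 24.9205

£24.92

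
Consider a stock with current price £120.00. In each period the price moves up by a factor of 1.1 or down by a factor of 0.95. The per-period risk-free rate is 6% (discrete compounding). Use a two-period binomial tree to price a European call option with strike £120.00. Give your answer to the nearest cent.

£13.94

Risk-neutral probability p = (1 + 0.06 − 0.95)/(1.1 − 0.95) = 0.1100/0.1500 = 0.7333
Terminal stock prices: S_uu = 145.2, S_ud = 125.4, S_dd = 108.3
Terminal payoffs (S − K): max(25.2, 0) = 25.2, max(5.4, 0) = 5.4, max(-11.7, 0) = 0
Node u (S = 132): V_u = 1/1.06·[0.7333·25.2000 + 0.2667·5.4000] = 18.7925
Node d (S = 114): V_d = 1/1.06·[0.7333·5.4000 + 0.2667·0.0000] = 3.7358
Node 0 (S = 120): V_0 = 1/1.06·[0.7333·18.7925 + 0.2667·3.7358] = 13.9409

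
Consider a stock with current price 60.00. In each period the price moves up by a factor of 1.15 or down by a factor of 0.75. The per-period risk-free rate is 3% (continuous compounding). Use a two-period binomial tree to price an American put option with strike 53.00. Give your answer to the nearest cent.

Risk-neutral probability p = (e^0.03 − 0.75)/(1.15 − 0.75) = 0.2805/0.4000 = 0.7011
Terminal stock prices: S_uu = 79.35, S_ud = 51.75, S_dd = 33.75
Terminal payoffs (K − S): max(-26.35, 0) = 0, max(1.25, 0) = 1.25, max(19.25, 0) = 19.25
Node u (S = 69): continuation = e^(−0.03)·[0.7011·0.0000 + 0.2989·1.2500] = 0.3625; exercise value = 0.0000 ≤ continuation, so V_u = 0.3625
Node d (S = 45): continuation = e^(−0.03)·[0.7011·1.2500 + 0.2989·19.2500] = 6.4336; exercise value = 8.0000 > continuation, so V_d = 8.0000 (exercise)
Node 0 (S = 60): continuation = e^(−0.03)·[0.7011·0.3625 + 0.2989·8.0000] = 2.5669; exercise value = 0.0000 ≤ continuation, so V_0 = 2.5669

2.57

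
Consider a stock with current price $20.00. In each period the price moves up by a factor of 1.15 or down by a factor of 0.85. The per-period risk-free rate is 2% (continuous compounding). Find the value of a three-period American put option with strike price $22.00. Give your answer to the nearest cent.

$2.70

Risk-neutral probability p = (e^0.02 − 0.85)/(1.15 − 0.85) = 0.1702/0.3000 = 0.5673
Terminal stock prices: S_uuu = 30.42, S_uud = 22.48, S_udd = 16.62, S_ddd = 12.28
Terminal payoffs (K − S): max(-8.417, 0) = 0, max(-0.4825, 0) = 0, max(5.383, 0) = 5.383, max(9.718, 0) = 9.718
Node uu (S = 26.45): continuation = e^(−0.02)·[0.5673·0.0000 + 0.4327·0.0000] = 0.0000; exercise value = 0.0000 ≤ continuation, so V_uu = 0.0000
Node ud (S = 19.55): continuation = e^(−0.02)·[0.5673·0.0000 + 0.4327·5.3825] = 2.2827; exercise value = 2.4500 > continuation, so V_ud = 2.4500 (exercise)
Node dd (S = 14.45): continuation = e^(−0.02)·[0.5673·5.3825 + 0.4327·9.7175] = 7.1144; exercise value = 7.5500 > continuation, so V_dd = 7.5500 (exercise)
Node u (S = 23): continuation = e^(−0.02)·[0.5673·0.0000 + 0.4327·2.4500] = 1.0390; exercise value = 0.0000 ≤ continuation, so V_u = 1.0390
Node d (S = 17): continuation = e^(−0.02)·[0.5673·2.4500 + 0.4327·7.5500] = 4.5644; exercise value = 5.0000 > continuation, so V_d = 5.0000 (exercise)
Node 0 (S = 20): continuation = e^(−0.02)·[0.5673·1.0390 + 0.4327·5.0000] = 2.6983; exercise value = 2.0000 ≤ continuation, so V_0 = 2.6983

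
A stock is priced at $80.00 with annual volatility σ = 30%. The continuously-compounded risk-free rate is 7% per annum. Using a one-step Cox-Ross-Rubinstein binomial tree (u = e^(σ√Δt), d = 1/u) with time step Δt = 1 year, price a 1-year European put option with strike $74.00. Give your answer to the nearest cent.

CRR parameters: u = e^(σ√Δt) = e^(0.3·√1) = 1.3499, d = 1/u = 0.7408
Per-period rate: rΔt = 0.07·1 = 0.07, so R = e^0.07 = 1.0725
Risk-neutral probability p = (e^0.07 − 0.7408)/(1.3499 − 0.7408) = 0.3317/0.6090 = 0.5446
Terminal stock prices: S_u = 108, S_d = 59.27
Terminal payoffs (K − S): max(-33.99, 0) = 0, max(14.73, 0) = 14.73
Node 0 (S = 80): V_0 = e^(−0.07)·[0.5446·0.0000 + 0.4554·14.7345] = 6.2563

$6.26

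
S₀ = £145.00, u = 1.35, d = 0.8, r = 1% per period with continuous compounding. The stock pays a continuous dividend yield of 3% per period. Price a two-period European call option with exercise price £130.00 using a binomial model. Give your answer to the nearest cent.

£25.61

Per-period risk-free factor R = e^0.01 = 1.0101; dividend-adjusted growth = e^(0.01−0.03) = 0.9802.
Risk-neutral probability p = (0.9802 − 0.8)/(1.35 − 0.8) = 0.1802/0.5500 = 0.3276
Terminal stock prices: S_uu = 264.3, S_ud = 156.6, S_dd = 92.8
Terminal payoffs (S − K): max(134.3, 0) = 134.3, max(26.6, 0) = 26.6, max(-37.2, 0) = 0
Node u (S = 195.8): V_u = e^(−0.01)·[0.3276·134.2625 + 0.6724·26.6000] = 61.2582
Node d (S = 116): V_d = e^(−0.01)·[0.3276·26.6000 + 0.6724·0.0000] = 8.6283
Node 0 (S = 145): V_0 = e^(−0.01)·[0.3276·61.2582 + 0.6724·8.6283] = 25.6143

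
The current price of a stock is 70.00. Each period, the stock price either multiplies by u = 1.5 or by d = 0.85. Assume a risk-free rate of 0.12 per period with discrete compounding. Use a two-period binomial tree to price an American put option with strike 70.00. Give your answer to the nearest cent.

5.48

Risk-neutral probability p = (1 + 0.12 − 0.85)/(1.5 − 0.85) = 0.2700/0.6500 = 0.4154
Terminal stock prices: S_uu = 157.5, S_ud = 89.25, S_dd = 50.57
Terminal payoffs (K − S): max(-87.5, 0) = 0, max(-19.25, 0) = 0, max(19.43, 0) = 19.43
Node u (S = 105): continuation = 1/1.12·[0.4154·0.0000 + 0.5846·0.0000] = 0.0000; exercise value = 0.0000 ≤ continuation, so V_u = 0.0000
Node d (S = 59.5): continuation = 1/1.12·[0.4154·0.0000 + 0.5846·19.4250] = 10.1394; exercise value = 10.5000 > continuation, so V_d = 10.5000 (exercise)
Node 0 (S = 70): continuation = 1/1.12·[0.4154·0.0000 + 0.5846·10.5000] = 5.4808; exercise value = 0.0000 ≤ continuation, so V_0 = 5.4808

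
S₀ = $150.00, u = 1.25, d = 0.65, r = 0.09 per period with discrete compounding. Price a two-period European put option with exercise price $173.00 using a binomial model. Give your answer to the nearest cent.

$23.39

Risk-neutral probability p = (1 + 0.09 − 0.65)/(1.25 − 0.65) = 0.4400/0.6000 = 0.7333
Terminal stock prices: S_uu = 234.4, S_ud = 121.9, S_dd = 63.38
Terminal payoffs (K − S): max(-61.38, 0) = 0, max(51.12, 0) = 51.12, max(109.6, 0) = 109.6
Node u (S = 187.5): V_u = 1/1.09·[0.7333·0.0000 + 0.2667·51.1250] = 12.5076
Node d (S = 97.5): V_d = 1/1.09·[0.7333·51.1250 + 0.2667·109.6250] = 61.2156
Node 0 (S = 150): V_0 = 1/1.09·[0.7333·12.5076 + 0.2667·61.2156] = 23.3912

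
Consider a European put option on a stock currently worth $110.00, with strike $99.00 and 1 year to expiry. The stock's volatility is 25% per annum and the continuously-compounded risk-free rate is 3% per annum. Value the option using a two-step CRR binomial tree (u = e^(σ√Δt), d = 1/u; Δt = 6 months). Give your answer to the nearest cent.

CRR parameters: u = e^(σ√Δt) = e^(0.25·√0.5) = 1.1934, d = 1/u = 0.8380
Per-period rate: rΔt = 0.03·0.5 = 0.015, so R = e^0.015 = 1.0151
Risk-neutral probability p = (e^0.015 − 0.8380)/(1.1934 − 0.8380) = 0.1771/0.3554 = 0.4984
Terminal stock prices: S_uu = 156.7, S_ud = 110, S_dd = 77.24
Terminal payoffs (K − S): max(-57.65, 0) = 0, max(-11, 0) = 0, max(21.76, 0) = 21.76
Node u (S = 131.3): V_u = e^(−0.015)·[0.4984·0.0000 + 0.5016·0.0000] = 0.0000
Node d (S = 92.18): V_d = e^(−0.015)·[0.4984·0.0000 + 0.5016·21.7593] = 10.7510
Node 0 (S = 110): V_0 = e^(−0.015)·[0.4984·0.0000 + 0.5016·10.7510] = 5.3119

$5.31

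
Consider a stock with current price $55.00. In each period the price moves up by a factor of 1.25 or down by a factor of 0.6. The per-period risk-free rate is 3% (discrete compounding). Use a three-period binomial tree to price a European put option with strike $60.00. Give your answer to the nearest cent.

$12.47

Risk-neutral probability p = (1 + 0.03 − 0.6)/(1.25 − 0.6) = 0.4300/0.6500 = 0.6615
Terminal stock prices: S_uuu = 107.4, S_uud = 51.56, S_udd = 24.75, S_ddd = 11.88
Terminal payoffs (K − S): max(-47.42, 0) = 0, max(8.438, 0) = 8.438, max(35.25, 0) = 35.25, max(48.12, 0) = 48.12
Node uu (S = 85.94): V_uu = 1/1.03·[0.6615·0.0000 + 0.3385·8.4375] = 2.7726
Node ud (S = 41.25): V_ud = 1/1.03·[0.6615·8.4375 + 0.3385·35.2500] = 17.0024
Node dd (S = 19.8): V_dd = 1/1.03·[0.6615·35.2500 + 0.3385·48.1200] = 38.4524
Node u (S = 68.75): V_u = 1/1.03·[0.6615·2.7726 + 0.3385·17.0024] = 7.3678
Node d (S = 33): V_d = 1/1.03·[0.6615·17.0024 + 0.3385·38.4524] = 23.5558
Node 0 (S = 55): V_0 = 1/1.03·[0.6615·7.3678 + 0.3385·23.5558] = 12.4726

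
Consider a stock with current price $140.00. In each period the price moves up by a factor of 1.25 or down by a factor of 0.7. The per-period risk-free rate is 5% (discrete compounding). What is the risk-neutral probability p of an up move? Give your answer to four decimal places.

p = 0.6364

Risk-neutral probability p = (1 + 0.05 − 0.7)/(1.25 − 0.7) = 0.3500/0.5500 = 0.6364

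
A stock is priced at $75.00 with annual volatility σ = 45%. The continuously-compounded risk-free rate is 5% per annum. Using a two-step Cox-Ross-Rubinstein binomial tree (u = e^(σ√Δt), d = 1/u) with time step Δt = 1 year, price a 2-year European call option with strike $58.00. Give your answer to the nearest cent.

CRR parameters: u = e^(σ√Δt) = e^(0.45·√1) = 1.5683, d = 1/u = 0.6376
Per-period rate: rΔt = 0.05·1 = 0.05, so R = e^0.05 = 1.0513
Risk-neutral probability p = (e^0.05 − 0.6376)/(1.5683 − 0.6376) = 0.4136/0.9307 = 0.4445
Terminal stock prices: S_uu = 184.5, S_ud = 75, S_dd = 30.49
Terminal payoffs (S − K): max(126.5, 0) = 126.5, max(17, 0) = 17, max(-27.51, 0) = 0
Node u (S = 117.6): V_u = e^(−0.05)·[0.4445·126.4702 + 0.5555·17.0000] = 62.4521
Node d (S = 47.82): V_d = e^(−0.05)·[0.4445·17.0000 + 0.5555·0.0000] = 7.1872
Node 0 (S = 75): V_0 = e^(−0.05)·[0.4445·62.4521 + 0.5555·7.1872] = 30.2012

$30.20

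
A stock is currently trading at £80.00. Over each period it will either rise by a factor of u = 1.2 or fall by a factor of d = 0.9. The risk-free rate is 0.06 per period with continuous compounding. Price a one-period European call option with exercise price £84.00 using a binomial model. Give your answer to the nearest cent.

Risk-neutral probability p = (e^0.06 − 0.9)/(1.2 − 0.9) = 0.1618/0.3000 = 0.5395
Terminal stock prices: S_u = 96, S_d = 72
Terminal payoffs (S − K): max(12, 0) = 12, max(-12, 0) = 0
Node 0 (S = 80): V_0 = e^(−0.06)·[0.5395·12.0000 + 0.4605·0.0000] = 6.0965

£6.10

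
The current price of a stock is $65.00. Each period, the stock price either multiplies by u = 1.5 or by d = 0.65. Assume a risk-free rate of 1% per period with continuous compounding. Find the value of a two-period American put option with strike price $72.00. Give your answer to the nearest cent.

$19.04

Risk-neutral probability p = (e^0.01 − 0.65)/(1.5 − 0.65) = 0.3601/0.8500 = 0.4236
Terminal stock prices: S_uu = 146.2, S_ud = 63.38, S_dd = 27.46
Terminal payoffs (K − S): max(-74.25, 0) = 0, max(8.625, 0) = 8.625, max(44.54, 0) = 44.54
Node u (S = 97.5): continuation = e^(−0.01)·[0.4236·0.0000 + 0.5764·8.6250] = 4.9221; exercise value = 0.0000 ≤ continuation, so V_u = 4.9221
Node d (S = 42.25): continuation = e^(−0.01)·[0.4236·8.6250 + 0.5764·44.5375] = 29.0336; exercise value = 29.7500 > continuation, so V_d = 29.7500 (exercise)
Node 0 (S = 65): continuation = e^(−0.01)·[0.4236·4.9221 + 0.5764·29.7500] = 19.0418; exercise value = 7.0000 ≤ continuation, so V_0 = 19.0418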